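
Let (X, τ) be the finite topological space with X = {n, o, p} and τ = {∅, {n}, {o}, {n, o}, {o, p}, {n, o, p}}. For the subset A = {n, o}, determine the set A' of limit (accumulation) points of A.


A' = {p}

For each x ∈ X, list the open sets U ∈ τ with x ∈ U, then check whether U ∩ (A ∖ {x}) ≠ ∅ for every such U.
  x = n: open {n} ∋ x has {n} ∩ (A ∖ {n}) = ∅, so x is NOT a limit point.
  x = o: open {o} ∋ x has {o} ∩ (A ∖ {o}) = ∅, so x is NOT a limit point.
  x = p: opens ∋ x are {o, p}, {n, o, p}; each meets A ∖ {p}, so x IS a limit point.
Collecting: A' = {p}.


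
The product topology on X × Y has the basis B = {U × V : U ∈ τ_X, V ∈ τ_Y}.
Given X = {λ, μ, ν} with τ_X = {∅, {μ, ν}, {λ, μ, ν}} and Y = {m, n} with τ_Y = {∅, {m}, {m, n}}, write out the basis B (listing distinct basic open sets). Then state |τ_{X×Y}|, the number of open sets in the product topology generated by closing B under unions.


Basis B = {∅ × ∅, {μ, ν} × {m}, {λ, μ, ν} × {m}, {μ, ν} × {m, n}, {λ, μ, ν} × {m, n}}; |τ_{X×Y}| = 6.

Enumerate products U × V with U ∈ τ_X, V ∈ τ_Y (deduplicated):
  ∅ × ∅ = {} (∅)
  {μ, ν} × {m} = {(μ,m), (ν,m)}
  {λ, μ, ν} × {m} = {(λ,m), (μ,m), (ν,m)}
  {μ, ν} × {m, n} = {(μ,m), (μ,n), (ν,m), (ν,n)}
  {λ, μ, ν} × {m, n} = {(λ,m), (λ,n), (μ,m), (μ,n), (ν,m), (ν,n)}
These 5 distinct sets form the basis B.
Close under arbitrary unions to get τ_{X×Y}; counting gives |τ_{X×Y}| = 6.


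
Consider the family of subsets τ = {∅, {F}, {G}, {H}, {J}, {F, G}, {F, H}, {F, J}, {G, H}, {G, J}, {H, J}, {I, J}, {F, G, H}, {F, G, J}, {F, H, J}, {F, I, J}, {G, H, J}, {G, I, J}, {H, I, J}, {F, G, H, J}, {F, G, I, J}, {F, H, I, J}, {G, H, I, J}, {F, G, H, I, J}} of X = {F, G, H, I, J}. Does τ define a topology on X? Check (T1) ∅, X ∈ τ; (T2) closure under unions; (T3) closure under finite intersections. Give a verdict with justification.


τ IS a topology on X.

Axiom (T1): ∅ ∈ τ? Yes; X ∈ τ? Yes.
Axiom (T2/T3): check pairwise unions and intersections of members of τ.
All pairwise intersections and unions checked — each lies in τ. Therefore τ satisfies (T1), (T2), (T3): it IS a topology on X.


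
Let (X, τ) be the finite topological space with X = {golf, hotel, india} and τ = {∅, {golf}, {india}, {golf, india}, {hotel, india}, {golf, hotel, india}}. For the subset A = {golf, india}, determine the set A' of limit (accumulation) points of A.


A' = {hotel}

For each x ∈ X, list the open sets U ∈ τ with x ∈ U, then check whether U ∩ (A ∖ {x}) ≠ ∅ for every such U.
  x = golf: open {golf} ∋ x has {golf} ∩ (A ∖ {golf}) = ∅, so x is NOT a limit point.
  x = hotel: opens ∋ x are {hotel, india}, {golf, hotel, india}; each meets A ∖ {hotel}, so x IS a limit point.
  x = india: open {india} ∋ x has {india} ∩ (A ∖ {india}) = ∅, so x is NOT a limit point.
Collecting: A' = {hotel}.


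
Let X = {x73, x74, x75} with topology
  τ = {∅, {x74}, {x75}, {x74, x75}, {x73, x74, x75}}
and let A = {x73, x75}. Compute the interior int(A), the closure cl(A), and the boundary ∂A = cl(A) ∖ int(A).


int(A) = {x75}, cl(A) = {x73, x75}, ∂A = {x73}.

Closed sets in (X, τ) are complements of opens:
  closed(X, τ) = {∅, {x73}, {x73, x74}, {x73, x75}, {x73, x74, x75}}.
int(A) = ⋃ {U ∈ τ : U ⊆ A}. Opens contained in A: ∅, {x75}.
Taking the union of these: int(A) = {x75}.
cl(A) = ⋂ {C closed : A ⊆ C}. Closed sets containing A: {x73, x75}, {x73, x74, x75}.
Intersecting these: cl(A) = {x73, x75}.
∂A = cl(A) ∖ int(A) = {x73, x75} ∖ {x75} = {x73}.


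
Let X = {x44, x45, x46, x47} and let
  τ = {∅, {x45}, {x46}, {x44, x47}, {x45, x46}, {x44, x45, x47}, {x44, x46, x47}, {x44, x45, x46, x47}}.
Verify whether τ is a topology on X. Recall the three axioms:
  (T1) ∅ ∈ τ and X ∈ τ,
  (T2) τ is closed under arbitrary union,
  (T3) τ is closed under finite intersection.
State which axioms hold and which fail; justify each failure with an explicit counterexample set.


τ IS a topology on X.

Axiom (T1): ∅ ∈ τ? Yes; X ∈ τ? Yes.
Axiom (T2/T3): check pairwise unions and intersections of members of τ.
All pairwise intersections and unions checked — each lies in τ. Therefore τ satisfies (T1), (T2), (T3): it IS a topology on X.


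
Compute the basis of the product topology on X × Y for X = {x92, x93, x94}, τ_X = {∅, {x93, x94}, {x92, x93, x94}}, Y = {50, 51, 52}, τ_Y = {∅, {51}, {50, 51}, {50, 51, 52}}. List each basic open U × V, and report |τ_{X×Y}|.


Basis B = {∅ × ∅, {x93, x94} × {51}, {x92, x93, x94} × {51}, {x93, x94} × {50, 51}, {x92, x93, x94} × {50, 51}, {x93, x94} × {50, 51, 52}, {x92, x93, x94} × {50, 51, 52}}; |τ_{X×Y}| = 10.

Enumerate products U × V with U ∈ τ_X, V ∈ τ_Y (deduplicated):
  ∅ × ∅ = {} (∅)
  {x93, x94} × {51} = {(x93,51), (x94,51)}
  {x92, x93, x94} × {51} = {(x92,51), (x93,51), (x94,51)}
  {x93, x94} × {50, 51} = {(x93,50), (x93,51), (x94,50), (x94,51)}
  {x92, x93, x94} × {50, 51} = {(x92,50), (x92,51), (x93,50), (x93,51), (x94,50), (x94,51)}
  {x93, x94} × {50, 51, 52} = {(x93,50), (x93,51), (x93,52), (x94,50), (x94,51), (x94,52)}
  {x92, x93, x94} × {50, 51, 52} = {(x92,50), (x92,51), (x92,52), (x93,50), (x93,51), (x93,52), (x94,50), (x94,51), (x94,52)}
These 7 distinct sets form the basis B.
Close under arbitrary unions to get τ_{X×Y}; counting gives |τ_{X×Y}| = 10.


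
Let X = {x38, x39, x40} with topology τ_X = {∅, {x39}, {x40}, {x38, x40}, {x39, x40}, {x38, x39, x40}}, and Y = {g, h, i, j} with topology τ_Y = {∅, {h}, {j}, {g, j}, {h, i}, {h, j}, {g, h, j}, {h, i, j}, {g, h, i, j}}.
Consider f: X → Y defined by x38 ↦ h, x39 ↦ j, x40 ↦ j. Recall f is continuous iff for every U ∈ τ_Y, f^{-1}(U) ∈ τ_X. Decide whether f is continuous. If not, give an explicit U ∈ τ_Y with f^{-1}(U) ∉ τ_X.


f is NOT continuous.

Compute f^{-1}(U) for each U ∈ τ_Y:
  U = ∅: f^{-1}(U) = ∅ ∈ τ_X ✓.
  U = {h}: f^{-1}(U) = {x38} ∉ τ_X ✗.
  U = {j}: f^{-1}(U) = {x39, x40} ∈ τ_X ✓.
  U = {g, j}: f^{-1}(U) = {x39, x40} ∈ τ_X ✓.
  U = {h, i}: f^{-1}(U) = {x38} ∉ τ_X ✗.
  U = {h, j}: f^{-1}(U) = {x38, x39, x40} ∈ τ_X ✓.
  U = {g, h, j}: f^{-1}(U) = {x38, x39, x40} ∈ τ_X ✓.
  U = {h, i, j}: f^{-1}(U) = {x38, x39, x40} ∈ τ_X ✓.
  U = {g, h, i, j}: f^{-1}(U) = {x38, x39, x40} ∈ τ_X ✓.
Found U = {h} with f^{-1}(U) = {x38} not in τ_X. Therefore f is NOT continuous.


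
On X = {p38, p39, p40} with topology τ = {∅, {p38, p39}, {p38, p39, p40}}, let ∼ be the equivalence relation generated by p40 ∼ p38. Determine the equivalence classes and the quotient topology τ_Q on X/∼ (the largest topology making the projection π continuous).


X/∼ = {[p38=p40], [p39]}; |τ_Q| = 2.

Equivalence classes: [p38=p40], [p39].
Quotient map π: X → X/∼ sends p38 ↦ [p38=p40], p39 ↦ [p39], p40 ↦ [p38=p40].
For each subset V ⊆ X/∼, compute π^{-1}(V) ⊆ X and check whether π^{-1}(V) ∈ τ. V is open in τ_Q iff π^{-1}(V) ∈ τ.
  V = {}: π^{-1}(V) = ∅ ∈ τ ✓.
  V = {[p38=p40]}: π^{-1}(V) = {p38, p40} ∉ τ ✗.
  V = {[p39]}: π^{-1}(V) = {p39} ∉ τ ✗.
  V = {[p38=p40], [p39]}: π^{-1}(V) = {p38, p39, p40} ∈ τ ✓.
Open sets in the quotient: τ_Q = {{}, {[p38=p40], [p39]}} (2 elements).


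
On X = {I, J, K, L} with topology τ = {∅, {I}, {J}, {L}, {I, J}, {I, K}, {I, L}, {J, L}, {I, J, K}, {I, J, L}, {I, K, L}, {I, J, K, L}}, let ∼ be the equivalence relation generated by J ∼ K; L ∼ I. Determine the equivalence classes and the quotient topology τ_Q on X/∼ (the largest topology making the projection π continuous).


X/∼ = {[I=L], [J=K]}; |τ_Q| = 3.

Equivalence classes: [I=L], [J=K].
Quotient map π: X → X/∼ sends I ↦ [I=L], J ↦ [J=K], K ↦ [J=K], L ↦ [I=L].
For each subset V ⊆ X/∼, compute π^{-1}(V) ⊆ X and check whether π^{-1}(V) ∈ τ. V is open in τ_Q iff π^{-1}(V) ∈ τ.
  V = {}: π^{-1}(V) = ∅ ∈ τ ✓.
  V = {[I=L]}: π^{-1}(V) = {I, L} ∈ τ ✓.
  V = {[J=K]}: π^{-1}(V) = {J, K} ∉ τ ✗.
  V = {[I=L], [J=K]}: π^{-1}(V) = {I, J, K, L} ∈ τ ✓.
Open sets in the quotient: τ_Q = {{}, {[I=L]}, {[I=L], [J=K]}} (3 elements).


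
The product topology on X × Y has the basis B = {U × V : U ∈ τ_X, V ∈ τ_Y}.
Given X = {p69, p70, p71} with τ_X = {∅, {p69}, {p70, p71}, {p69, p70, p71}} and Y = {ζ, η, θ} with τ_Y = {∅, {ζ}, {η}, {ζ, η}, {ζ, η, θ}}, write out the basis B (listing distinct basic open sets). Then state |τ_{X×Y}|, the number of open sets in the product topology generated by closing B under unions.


Basis B = {∅ × ∅, {p69} × {ζ}, {p69} × {η}, {p69} × {ζ, η}, {p70, p71} × {ζ}, {p70, p71} × {η}, {p69} × {ζ, η, θ}, {p69, p70, p71} × {ζ}, {p69, p70, p71} × {η}, {p70, p71} × {ζ, η}, {p69, p70, p71} × {ζ, η}, {p70, p71} × {ζ, η, θ}, {p69, p70, p71} × {ζ, η, θ}}; |τ_{X×Y}| = 25.

Enumerate products U × V with U ∈ τ_X, V ∈ τ_Y (deduplicated):
  ∅ × ∅ = {} (∅)
  {p69} × {ζ} = {(p69,ζ)}
  {p69} × {η} = {(p69,η)}
  {p69} × {ζ, η} = {(p69,ζ), (p69,η)}
  {p70, p71} × {ζ} = {(p70,ζ), (p71,ζ)}
  {p70, p71} × {η} = {(p70,η), (p71,η)}
  {p69} × {ζ, η, θ} = {(p69,ζ), (p69,η), (p69,θ)}
  {p69, p70, p71} × {ζ} = {(p69,ζ), (p70,ζ), (p71,ζ)}
  {p69, p70, p71} × {η} = {(p69,η), (p70,η), (p71,η)}
  {p70, p71} × {ζ, η} = {(p70,ζ), (p70,η), (p71,ζ), (p71,η)}
  {p69, p70, p71} × {ζ, η} = {(p69,ζ), (p69,η), (p70,ζ), (p70,η), (p71,ζ), (p71,η)}
  {p70, p71} × {ζ, η, θ} = {(p70,ζ), (p70,η), (p70,θ), (p71,ζ), (p71,η), (p71,θ)}
  {p69, p70, p71} × {ζ, η, θ} = {(p69,ζ), (p69,η), (p69,θ), (p70,ζ), (p70,η), (p70,θ), (p71,ζ), (p71,η), (p71,θ)}
These 13 distinct sets form the basis B.
Close under arbitrary unions to get τ_{X×Y}; counting gives |τ_{X×Y}| = 25.


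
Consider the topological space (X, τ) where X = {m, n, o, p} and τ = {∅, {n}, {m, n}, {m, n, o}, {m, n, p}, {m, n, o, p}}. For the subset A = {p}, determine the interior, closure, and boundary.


int(A) = ∅, cl(A) = {p}, ∂A = {p}.

Closed sets in (X, τ) are complements of opens:
  closed(X, τ) = {∅, {o}, {p}, {o, p}, {m, o, p}, {m, n, o, p}}.
int(A) = ⋃ {U ∈ τ : U ⊆ A}. Opens contained in A: ∅.
Taking the union of these: int(A) = ∅.
cl(A) = ⋂ {C closed : A ⊆ C}. Closed sets containing A: {p}, {o, p}, {m, o, p}, {m, n, o, p}.
Intersecting these: cl(A) = {p}.
∂A = cl(A) ∖ int(A) = {p} ∖ ∅ = {p}.


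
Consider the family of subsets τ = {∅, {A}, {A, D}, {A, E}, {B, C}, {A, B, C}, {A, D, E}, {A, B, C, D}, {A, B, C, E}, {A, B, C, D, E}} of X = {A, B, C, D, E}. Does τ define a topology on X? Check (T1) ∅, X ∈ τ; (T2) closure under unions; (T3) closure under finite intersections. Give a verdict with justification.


τ IS a topology on X.

Axiom (T1): ∅ ∈ τ? Yes; X ∈ τ? Yes.
Axiom (T2/T3): check pairwise unions and intersections of members of τ.
All pairwise intersections and unions checked — each lies in τ. Therefore τ satisfies (T1), (T2), (T3): it IS a topology on X.


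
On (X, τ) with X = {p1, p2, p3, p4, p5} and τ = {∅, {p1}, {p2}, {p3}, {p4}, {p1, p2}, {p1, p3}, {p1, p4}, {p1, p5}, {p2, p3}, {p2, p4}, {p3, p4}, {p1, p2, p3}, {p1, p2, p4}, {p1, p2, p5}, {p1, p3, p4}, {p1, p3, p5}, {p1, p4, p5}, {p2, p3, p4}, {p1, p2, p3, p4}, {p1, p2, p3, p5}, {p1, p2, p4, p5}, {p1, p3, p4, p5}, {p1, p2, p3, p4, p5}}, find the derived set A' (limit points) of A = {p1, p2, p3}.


A' = {p5}

For each x ∈ X, list the open sets U ∈ τ with x ∈ U, then check whether U ∩ (A ∖ {x}) ≠ ∅ for every such U.
  x = p1: open {p1} ∋ x has {p1} ∩ (A ∖ {p1}) = ∅, so x is NOT a limit point.
  x = p2: open {p2} ∋ x has {p2} ∩ (A ∖ {p2}) = ∅, so x is NOT a limit point.
  x = p3: open {p3} ∋ x has {p3} ∩ (A ∖ {p3}) = ∅, so x is NOT a limit point.
  x = p4: open {p4} ∋ x has {p4} ∩ (A ∖ {p4}) = ∅, so x is NOT a limit point.
  x = p5: opens ∋ x are {p1, p5}, {p1, p2, p5}, {p1, p3, p5}, {p1, p4, p5}, {p1, p2, p3, p5}, {p1, p2, p4, p5}, {p1, p3, p4, p5}, {p1, p2, p3, p4, p5}; each meets A ∖ {p5}, so x IS a limit point.
Collecting: A' = {p5}.


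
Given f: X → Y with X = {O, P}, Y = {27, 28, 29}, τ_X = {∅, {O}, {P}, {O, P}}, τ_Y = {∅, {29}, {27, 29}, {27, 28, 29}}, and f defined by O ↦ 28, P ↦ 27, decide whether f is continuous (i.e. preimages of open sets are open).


f IS continuous.

Compute f^{-1}(U) for each U ∈ τ_Y:
  U = ∅: f^{-1}(U) = ∅ ∈ τ_X ✓.
  U = {29}: f^{-1}(U) = ∅ ∈ τ_X ✓.
  U = {27, 29}: f^{-1}(U) = {P} ∈ τ_X ✓.
  U = {27, 28, 29}: f^{-1}(U) = {O, P} ∈ τ_X ✓.
Every preimage lies in τ_X, so f IS continuous.


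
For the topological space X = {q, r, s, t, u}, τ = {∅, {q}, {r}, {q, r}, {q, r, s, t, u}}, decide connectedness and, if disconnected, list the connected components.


(X, τ) is connected.

Find clopen sets (U ∈ τ with X ∖ U ∈ τ):
  U = ∅, X ∖ U = {q, r, s, t, u} — both open, so U is clopen.
  U = {q, r, s, t, u}, X ∖ U = ∅ — both open, so U is clopen.
Only trivial clopens (∅ and X) exist, so (X, τ) is connected.
Compute connected components by grouping points that agree on all clopens:
  component: {q, r, s, t, u}


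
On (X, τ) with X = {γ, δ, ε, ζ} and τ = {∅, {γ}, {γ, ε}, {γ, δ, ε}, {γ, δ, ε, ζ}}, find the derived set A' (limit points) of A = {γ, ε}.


A' = {δ, ε, ζ}

For each x ∈ X, list the open sets U ∈ τ with x ∈ U, then check whether U ∩ (A ∖ {x}) ≠ ∅ for every such U.
  x = γ: open {γ} ∋ x has {γ} ∩ (A ∖ {γ}) = ∅, so x is NOT a limit point.
  x = δ: opens ∋ x are {γ, δ, ε}, {γ, δ, ε, ζ}; each meets A ∖ {δ}, so x IS a limit point.
  x = ε: opens ∋ x are {γ, ε}, {γ, δ, ε}, {γ, δ, ε, ζ}; each meets A ∖ {ε}, so x IS a limit point.
  x = ζ: opens ∋ x are {γ, δ, ε, ζ}; each meets A ∖ {ζ}, so x IS a limit point.
Collecting: A' = {δ, ε, ζ}.


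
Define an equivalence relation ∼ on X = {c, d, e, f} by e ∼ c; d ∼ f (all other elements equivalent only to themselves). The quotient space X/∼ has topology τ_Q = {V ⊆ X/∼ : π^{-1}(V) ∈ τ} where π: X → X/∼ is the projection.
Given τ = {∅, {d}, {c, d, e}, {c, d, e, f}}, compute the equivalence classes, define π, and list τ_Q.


X/∼ = {[c=e], [d=f]}; |τ_Q| = 2.

Equivalence classes: [c=e], [d=f].
Quotient map π: X → X/∼ sends c ↦ [c=e], d ↦ [d=f], e ↦ [c=e], f ↦ [d=f].
For each subset V ⊆ X/∼, compute π^{-1}(V) ⊆ X and check whether π^{-1}(V) ∈ τ. V is open in τ_Q iff π^{-1}(V) ∈ τ.
  V = {}: π^{-1}(V) = ∅ ∈ τ ✓.
  V = {[c=e]}: π^{-1}(V) = {c, e} ∉ τ ✗.
  V = {[d=f]}: π^{-1}(V) = {d, f} ∉ τ ✗.
  V = {[c=e], [d=f]}: π^{-1}(V) = {c, d, e, f} ∈ τ ✓.
Open sets in the quotient: τ_Q = {{}, {[c=e], [d=f]}} (2 elements).


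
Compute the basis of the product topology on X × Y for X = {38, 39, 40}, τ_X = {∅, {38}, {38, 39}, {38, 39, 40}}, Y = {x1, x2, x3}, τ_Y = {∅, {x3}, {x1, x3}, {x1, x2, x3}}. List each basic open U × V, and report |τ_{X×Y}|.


Basis B = {∅ × ∅, {38} × {x3}, {38} × {x1, x3}, {38, 39} × {x3}, {38} × {x1, x2, x3}, {38, 39, 40} × {x3}, {38, 39} × {x1, x3}, {38, 39} × {x1, x2, x3}, {38, 39, 40} × {x1, x3}, {38, 39, 40} × {x1, x2, x3}}; |τ_{X×Y}| = 20.

Enumerate products U × V with U ∈ τ_X, V ∈ τ_Y (deduplicated):
  ∅ × ∅ = {} (∅)
  {38} × {x3} = {(38,x3)}
  {38} × {x1, x3} = {(38,x1), (38,x3)}
  {38, 39} × {x3} = {(38,x3), (39,x3)}
  {38} × {x1, x2, x3} = {(38,x1), (38,x2), (38,x3)}
  {38, 39, 40} × {x3} = {(38,x3), (39,x3), (40,x3)}
  {38, 39} × {x1, x3} = {(38,x1), (38,x3), (39,x1), (39,x3)}
  {38, 39} × {x1, x2, x3} = {(38,x1), (38,x2), (38,x3), (39,x1), (39,x2), (39,x3)}
  {38, 39, 40} × {x1, x3} = {(38,x1), (38,x3), (39,x1), (39,x3), (40,x1), (40,x3)}
  {38, 39, 40} × {x1, x2, x3} = {(38,x1), (38,x2), (38,x3), (39,x1), (39,x2), (39,x3), (40,x1), (40,x2), (40,x3)}
These 10 distinct sets form the basis B.
Close under arbitrary unions to get τ_{X×Y}; counting gives |τ_{X×Y}| = 20.


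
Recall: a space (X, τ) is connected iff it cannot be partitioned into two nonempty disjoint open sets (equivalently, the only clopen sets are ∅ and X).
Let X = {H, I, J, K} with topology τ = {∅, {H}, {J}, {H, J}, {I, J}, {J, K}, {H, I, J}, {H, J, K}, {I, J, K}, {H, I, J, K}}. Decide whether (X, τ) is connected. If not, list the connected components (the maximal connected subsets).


(X, τ) is disconnected; components = [{H}, {I, J, K}].

Find clopen sets (U ∈ τ with X ∖ U ∈ τ):
  U = ∅, X ∖ U = {H, I, J, K} — both open, so U is clopen.
  U = {H}, X ∖ U = {I, J, K} — both open, so U is clopen.
  U = {I, J, K}, X ∖ U = {H} — both open, so U is clopen.
  U = {H, I, J, K}, X ∖ U = ∅ — both open, so U is clopen.
Nontrivial clopen(s) exist: e.g. {I, J, K}. So (X, τ) is disconnected.
Compute connected components by grouping points that agree on all clopens:
  component: {H}
  component: {I, J, K}


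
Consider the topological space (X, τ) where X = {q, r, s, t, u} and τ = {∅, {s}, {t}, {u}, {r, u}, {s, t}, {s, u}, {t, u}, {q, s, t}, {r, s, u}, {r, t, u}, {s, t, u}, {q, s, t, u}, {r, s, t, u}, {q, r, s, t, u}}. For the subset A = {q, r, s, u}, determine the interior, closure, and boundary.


int(A) = {r, s, u}, cl(A) = {q, r, s, u}, ∂A = {q}.

Closed sets in (X, τ) are complements of opens:
  closed(X, τ) = {∅, {q}, {r}, {q, r}, {q, s}, {q, t}, {r, u}, {q, r, s}, {q, r, t}, {q, r, u}, {q, s, t}, {q, r, s, t}, {q, r, s, u}, {q, r, t, u}, {q, r, s, t, u}}.
int(A) = ⋃ {U ∈ τ : U ⊆ A}. Opens contained in A: ∅, {s}, {u}, {r, u}, {s, u}, {r, s, u}.
Taking the union of these: int(A) = {r, s, u}.
cl(A) = ⋂ {C closed : A ⊆ C}. Closed sets containing A: {q, r, s, u}, {q, r, s, t, u}.
Intersecting these: cl(A) = {q, r, s, u}.
∂A = cl(A) ∖ int(A) = {q, r, s, u} ∖ {r, s, u} = {q}.


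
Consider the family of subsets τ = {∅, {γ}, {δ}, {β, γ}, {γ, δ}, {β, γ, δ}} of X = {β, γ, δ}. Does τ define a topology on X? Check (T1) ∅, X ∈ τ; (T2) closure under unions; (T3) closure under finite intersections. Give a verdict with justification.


τ IS a topology on X.

Axiom (T1): ∅ ∈ τ? Yes; X ∈ τ? Yes.
Axiom (T2/T3): check pairwise unions and intersections of members of τ.
All pairwise intersections and unions checked — each lies in τ. Therefore τ satisfies (T1), (T2), (T3): it IS a topology on X.


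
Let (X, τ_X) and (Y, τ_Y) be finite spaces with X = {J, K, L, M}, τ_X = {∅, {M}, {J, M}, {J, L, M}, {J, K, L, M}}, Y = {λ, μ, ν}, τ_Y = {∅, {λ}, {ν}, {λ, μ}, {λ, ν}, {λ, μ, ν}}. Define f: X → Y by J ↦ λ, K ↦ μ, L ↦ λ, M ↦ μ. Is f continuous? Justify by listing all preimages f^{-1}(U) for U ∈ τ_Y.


f is NOT continuous.

Compute f^{-1}(U) for each U ∈ τ_Y:
  U = ∅: f^{-1}(U) = ∅ ∈ τ_X ✓.
  U = {λ}: f^{-1}(U) = {J, L} ∉ τ_X ✗.
  U = {ν}: f^{-1}(U) = ∅ ∈ τ_X ✓.
  U = {λ, μ}: f^{-1}(U) = {J, K, L, M} ∈ τ_X ✓.
  U = {λ, ν}: f^{-1}(U) = {J, L} ∉ τ_X ✗.
  U = {λ, μ, ν}: f^{-1}(U) = {J, K, L, M} ∈ τ_X ✓.
Found U = {λ} with f^{-1}(U) = {J, L} not in τ_X. Therefore f is NOT continuous.


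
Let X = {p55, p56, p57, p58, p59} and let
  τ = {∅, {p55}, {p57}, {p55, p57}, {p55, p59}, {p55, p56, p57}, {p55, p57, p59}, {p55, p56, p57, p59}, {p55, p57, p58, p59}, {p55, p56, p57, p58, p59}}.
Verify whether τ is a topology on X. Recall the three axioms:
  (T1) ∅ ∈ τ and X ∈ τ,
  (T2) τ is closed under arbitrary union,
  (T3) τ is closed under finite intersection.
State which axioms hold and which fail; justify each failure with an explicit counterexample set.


τ IS a topology on X.

Axiom (T1): ∅ ∈ τ? Yes; X ∈ τ? Yes.
Axiom (T2/T3): check pairwise unions and intersections of members of τ.
All pairwise intersections and unions checked — each lies in τ. Therefore τ satisfies (T1), (T2), (T3): it IS a topology on X.


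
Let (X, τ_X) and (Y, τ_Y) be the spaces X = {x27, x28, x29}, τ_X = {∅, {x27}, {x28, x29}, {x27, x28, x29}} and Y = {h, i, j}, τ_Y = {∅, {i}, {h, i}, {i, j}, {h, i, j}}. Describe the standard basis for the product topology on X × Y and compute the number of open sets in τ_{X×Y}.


Basis B = {∅ × ∅, {x27} × {i}, {x27} × {h, i}, {x27} × {i, j}, {x28, x29} × {i}, {x27} × {h, i, j}, {x27, x28, x29} × {i}, {x28, x29} × {h, i}, {x28, x29} × {i, j}, {x27, x28, x29} × {h, i}, {x27, x28, x29} × {i, j}, {x28, x29} × {h, i, j}, {x27, x28, x29} × {h, i, j}}; |τ_{X×Y}| = 25.

Enumerate products U × V with U ∈ τ_X, V ∈ τ_Y (deduplicated):
  ∅ × ∅ = {} (∅)
  {x27} × {i} = {(x27,i)}
  {x27} × {h, i} = {(x27,h), (x27,i)}
  {x27} × {i, j} = {(x27,i), (x27,j)}
  {x28, x29} × {i} = {(x28,i), (x29,i)}
  {x27} × {h, i, j} = {(x27,h), (x27,i), (x27,j)}
  {x27, x28, x29} × {i} = {(x27,i), (x28,i), (x29,i)}
  {x28, x29} × {h, i} = {(x28,h), (x28,i), (x29,h), (x29,i)}
  {x28, x29} × {i, j} = {(x28,i), (x28,j), (x29,i), (x29,j)}
  {x27, x28, x29} × {h, i} = {(x27,h), (x27,i), (x28,h), (x28,i), (x29,h), (x29,i)}
  {x27, x28, x29} × {i, j} = {(x27,i), (x27,j), (x28,i), (x28,j), (x29,i), (x29,j)}
  {x28, x29} × {h, i, j} = {(x28,h), (x28,i), (x28,j), (x29,h), (x29,i), (x29,j)}
  {x27, x28, x29} × {h, i, j} = {(x27,h), (x27,i), (x27,j), (x28,h), (x28,i), (x28,j), (x29,h), (x29,i), (x29,j)}
These 13 distinct sets form the basis B.
Close under arbitrary unions to get τ_{X×Y}; counting gives |τ_{X×Y}| = 25.


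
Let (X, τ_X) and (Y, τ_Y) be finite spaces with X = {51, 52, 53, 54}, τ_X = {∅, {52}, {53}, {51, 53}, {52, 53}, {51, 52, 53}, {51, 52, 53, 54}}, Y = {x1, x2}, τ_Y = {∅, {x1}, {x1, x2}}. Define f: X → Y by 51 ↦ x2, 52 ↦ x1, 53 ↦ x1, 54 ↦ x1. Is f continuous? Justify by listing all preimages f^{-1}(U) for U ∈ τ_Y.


f is NOT continuous.

Compute f^{-1}(U) for each U ∈ τ_Y:
  U = ∅: f^{-1}(U) = ∅ ∈ τ_X ✓.
  U = {x1}: f^{-1}(U) = {52, 53, 54} ∉ τ_X ✗.
  U = {x1, x2}: f^{-1}(U) = {51, 52, 53, 54} ∈ τ_X ✓.
Found U = {x1} with f^{-1}(U) = {52, 53, 54} not in τ_X. Therefore f is NOT continuous.


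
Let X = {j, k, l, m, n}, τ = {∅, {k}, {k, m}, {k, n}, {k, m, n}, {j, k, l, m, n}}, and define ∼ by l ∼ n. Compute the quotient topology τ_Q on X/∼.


X/∼ = {[j], [k], [l=n], [m]}; |τ_Q| = 4.

Equivalence classes: [j], [k], [l=n], [m].
Quotient map π: X → X/∼ sends j ↦ [j], k ↦ [k], l ↦ [l=n], m ↦ [m], n ↦ [l=n].
For each subset V ⊆ X/∼, compute π^{-1}(V) ⊆ X and check whether π^{-1}(V) ∈ τ. V is open in τ_Q iff π^{-1}(V) ∈ τ.
  V = {}: π^{-1}(V) = ∅ ∈ τ ✓.
  V = {[j]}: π^{-1}(V) = {j} ∉ τ ✗.
  V = {[k]}: π^{-1}(V) = {k} ∈ τ ✓.
  V = {[j], [k]}: π^{-1}(V) = {j, k} ∉ τ ✗.
  V = {[l=n]}: π^{-1}(V) = {l, n} ∉ τ ✗.
  V = {[j], [l=n]}: π^{-1}(V) = {j, l, n} ∉ τ ✗.
  V = {[k], [l=n]}: π^{-1}(V) = {k, l, n} ∉ τ ✗.
  V = {[j], [k], [l=n]}: π^{-1}(V) = {j, k, l, n} ∉ τ ✗.
  V = {[m]}: π^{-1}(V) = {m} ∉ τ ✗.
  V = {[j], [m]}: π^{-1}(V) = {j, m} ∉ τ ✗.
  V = {[k], [m]}: π^{-1}(V) = {k, m} ∈ τ ✓.
  V = {[j], [k], [m]}: π^{-1}(V) = {j, k, m} ∉ τ ✗.
  V = {[l=n], [m]}: π^{-1}(V) = {l, m, n} ∉ τ ✗.
  V = {[j], [l=n], [m]}: π^{-1}(V) = {j, l, m, n} ∉ τ ✗.
  V = {[k], [l=n], [m]}: π^{-1}(V) = {k, l, m, n} ∉ τ ✗.
  V = {[j], [k], [l=n], [m]}: π^{-1}(V) = {j, k, l, m, n} ∈ τ ✓.
Open sets in the quotient: τ_Q = {{}, {[k]}, {[k], [m]}, {[j], [k], [l=n], [m]}} (4 elements).


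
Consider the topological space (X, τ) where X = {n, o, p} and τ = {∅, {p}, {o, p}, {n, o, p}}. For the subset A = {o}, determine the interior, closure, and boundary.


int(A) = ∅, cl(A) = {n, o}, ∂A = {n, o}.

Closed sets in (X, τ) are complements of opens:
  closed(X, τ) = {∅, {n}, {n, o}, {n, o, p}}.
int(A) = ⋃ {U ∈ τ : U ⊆ A}. Opens contained in A: ∅.
Taking the union of these: int(A) = ∅.
cl(A) = ⋂ {C closed : A ⊆ C}. Closed sets containing A: {n, o}, {n, o, p}.
Intersecting these: cl(A) = {n, o}.
∂A = cl(A) ∖ int(A) = {n, o} ∖ ∅ = {n, o}.


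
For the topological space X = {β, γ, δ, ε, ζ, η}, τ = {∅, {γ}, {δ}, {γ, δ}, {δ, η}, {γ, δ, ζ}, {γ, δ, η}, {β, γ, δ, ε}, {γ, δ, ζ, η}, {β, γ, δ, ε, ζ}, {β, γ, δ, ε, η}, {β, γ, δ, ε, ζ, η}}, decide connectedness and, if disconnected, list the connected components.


(X, τ) is connected.

Find clopen sets (U ∈ τ with X ∖ U ∈ τ):
  U = ∅, X ∖ U = {β, γ, δ, ε, ζ, η} — both open, so U is clopen.
  U = {β, γ, δ, ε, ζ, η}, X ∖ U = ∅ — both open, so U is clopen.
Only trivial clopens (∅ and X) exist, so (X, τ) is connected.
Compute connected components by grouping points that agree on all clopens:
  component: {β, γ, δ, ε, ζ, η}


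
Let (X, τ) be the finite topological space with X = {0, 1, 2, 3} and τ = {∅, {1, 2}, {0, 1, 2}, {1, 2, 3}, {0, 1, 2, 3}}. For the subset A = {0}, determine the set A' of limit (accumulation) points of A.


A' = ∅

For each x ∈ X, list the open sets U ∈ τ with x ∈ U, then check whether U ∩ (A ∖ {x}) ≠ ∅ for every such U.
  x = 0: open {0, 1, 2} ∋ x has {0, 1, 2} ∩ (A ∖ {0}) = ∅, so x is NOT a limit point.
  x = 1: open {1, 2} ∋ x has {1, 2} ∩ (A ∖ {1}) = ∅, so x is NOT a limit point.
  x = 2: open {1, 2} ∋ x has {1, 2} ∩ (A ∖ {2}) = ∅, so x is NOT a limit point.
  x = 3: open {1, 2, 3} ∋ x has {1, 2, 3} ∩ (A ∖ {3}) = ∅, so x is NOT a limit point.
Collecting: A' = ∅.


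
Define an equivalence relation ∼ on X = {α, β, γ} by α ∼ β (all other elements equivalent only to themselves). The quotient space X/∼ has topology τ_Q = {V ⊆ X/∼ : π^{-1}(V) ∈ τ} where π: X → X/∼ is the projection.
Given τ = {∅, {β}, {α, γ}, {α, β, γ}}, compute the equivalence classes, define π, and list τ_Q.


X/∼ = {[α=β], [γ]}; |τ_Q| = 2.

Equivalence classes: [α=β], [γ].
Quotient map π: X → X/∼ sends α ↦ [α=β], β ↦ [α=β], γ ↦ [γ].
For each subset V ⊆ X/∼, compute π^{-1}(V) ⊆ X and check whether π^{-1}(V) ∈ τ. V is open in τ_Q iff π^{-1}(V) ∈ τ.
  V = {}: π^{-1}(V) = ∅ ∈ τ ✓.
  V = {[α=β]}: π^{-1}(V) = {α, β} ∉ τ ✗.
  V = {[γ]}: π^{-1}(V) = {γ} ∉ τ ✗.
  V = {[α=β], [γ]}: π^{-1}(V) = {α, β, γ} ∈ τ ✓.
Open sets in the quotient: τ_Q = {{}, {[α=β], [γ]}} (2 elements).


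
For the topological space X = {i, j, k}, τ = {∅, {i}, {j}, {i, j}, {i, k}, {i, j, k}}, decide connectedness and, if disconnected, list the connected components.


(X, τ) is disconnected; components = [{j}, {i, k}].

Find clopen sets (U ∈ τ with X ∖ U ∈ τ):
  U = ∅, X ∖ U = {i, j, k} — both open, so U is clopen.
  U = {j}, X ∖ U = {i, k} — both open, so U is clopen.
  U = {i, k}, X ∖ U = {j} — both open, so U is clopen.
  U = {i, j, k}, X ∖ U = ∅ — both open, so U is clopen.
Nontrivial clopen(s) exist: e.g. {i, k}. So (X, τ) is disconnected.
Compute connected components by grouping points that agree on all clopens:
  component: {j}
  component: {i, k}


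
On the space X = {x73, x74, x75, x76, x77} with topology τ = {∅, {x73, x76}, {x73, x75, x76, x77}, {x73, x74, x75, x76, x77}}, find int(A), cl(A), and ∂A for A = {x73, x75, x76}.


int(A) = {x73, x76}, cl(A) = {x73, x74, x75, x76, x77}, ∂A = {x74, x75, x77}.

Closed sets in (X, τ) are complements of opens:
  closed(X, τ) = {∅, {x74}, {x74, x75, x77}, {x73, x74, x75, x76, x77}}.
int(A) = ⋃ {U ∈ τ : U ⊆ A}. Opens contained in A: ∅, {x73, x76}.
Taking the union of these: int(A) = {x73, x76}.
cl(A) = ⋂ {C closed : A ⊆ C}. Closed sets containing A: {x73, x74, x75, x76, x77}.
Intersecting these: cl(A) = {x73, x74, x75, x76, x77}.
∂A = cl(A) ∖ int(A) = {x73, x74, x75, x76, x77} ∖ {x73, x76} = {x74, x75, x77}.


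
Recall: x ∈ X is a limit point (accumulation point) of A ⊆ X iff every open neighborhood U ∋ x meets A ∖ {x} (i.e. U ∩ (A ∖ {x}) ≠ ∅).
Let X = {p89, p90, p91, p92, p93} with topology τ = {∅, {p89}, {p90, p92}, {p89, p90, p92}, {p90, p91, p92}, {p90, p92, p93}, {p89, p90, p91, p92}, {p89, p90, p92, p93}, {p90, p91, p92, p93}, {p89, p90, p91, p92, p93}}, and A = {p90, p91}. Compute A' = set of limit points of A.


A' = {p91, p92, p93}

For each x ∈ X, list the open sets U ∈ τ with x ∈ U, then check whether U ∩ (A ∖ {x}) ≠ ∅ for every such U.
  x = p89: open {p89} ∋ x has {p89} ∩ (A ∖ {p89}) = ∅, so x is NOT a limit point.
  x = p90: open {p90, p92} ∋ x has {p90, p92} ∩ (A ∖ {p90}) = ∅, so x is NOT a limit point.
  x = p91: opens ∋ x are {p90, p91, p92}, {p89, p90, p91, p92}, {p90, p91, p92, p93}, {p89, p90, p91, p92, p93}; each meets A ∖ {p91}, so x IS a limit point.
  x = p92: opens ∋ x are {p90, p92}, {p89, p90, p92}, {p90, p91, p92}, {p90, p92, p93}, {p89, p90, p91, p92}, {p89, p90, p92, p93}, {p90, p91, p92, p93}, {p89, p90, p91, p92, p93}; each meets A ∖ {p92}, so x IS a limit point.
  x = p93: opens ∋ x are {p90, p92, p93}, {p89, p90, p92, p93}, {p90, p91, p92, p93}, {p89, p90, p91, p92, p93}; each meets A ∖ {p93}, so x IS a limit point.
Collecting: A' = {p91, p92, p93}.


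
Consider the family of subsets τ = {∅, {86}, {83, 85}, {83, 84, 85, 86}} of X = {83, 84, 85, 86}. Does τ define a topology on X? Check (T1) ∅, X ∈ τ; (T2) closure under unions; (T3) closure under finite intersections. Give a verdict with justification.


τ is NOT a topology on X.

Axiom (T1): ∅ ∈ τ? Yes; X ∈ τ? Yes.
Axiom (T2/T3): check pairwise unions and intersections of members of τ.
Counterexample for (T2): {86} ∪ {83, 85} = {83, 85, 86} ∉ τ. Therefore τ is NOT a topology.


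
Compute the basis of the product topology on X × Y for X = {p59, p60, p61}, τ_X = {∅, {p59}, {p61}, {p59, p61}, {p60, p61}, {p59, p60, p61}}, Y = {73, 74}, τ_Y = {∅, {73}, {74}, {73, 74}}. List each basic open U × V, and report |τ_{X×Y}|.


Basis B = {∅ × ∅, {p59} × {73}, {p59} × {74}, {p61} × {73}, {p61} × {74}, {p59} × {73, 74}, {p59, p61} × {73}, {p59, p61} × {74}, {p60, p61} × {73}, {p60, p61} × {74}, {p61} × {73, 74}, {p59, p60, p61} × {73}, {p59, p60, p61} × {74}, {p59, p61} × {73, 74}, {p60, p61} × {73, 74}, {p59, p60, p61} × {73, 74}}; |τ_{X×Y}| = 36.

Enumerate products U × V with U ∈ τ_X, V ∈ τ_Y (deduplicated):
  ∅ × ∅ = {} (∅)
  {p59} × {73} = {(p59,73)}
  {p59} × {74} = {(p59,74)}
  {p61} × {73} = {(p61,73)}
  {p61} × {74} = {(p61,74)}
  {p59} × {73, 74} = {(p59,73), (p59,74)}
  {p59, p61} × {73} = {(p59,73), (p61,73)}
  {p59, p61} × {74} = {(p59,74), (p61,74)}
  {p60, p61} × {73} = {(p60,73), (p61,73)}
  {p60, p61} × {74} = {(p60,74), (p61,74)}
  {p61} × {73, 74} = {(p61,73), (p61,74)}
  {p59, p60, p61} × {73} = {(p59,73), (p60,73), (p61,73)}
  {p59, p60, p61} × {74} = {(p59,74), (p60,74), (p61,74)}
  {p59, p61} × {73, 74} = {(p59,73), (p59,74), (p61,73), (p61,74)}
  {p60, p61} × {73, 74} = {(p60,73), (p60,74), (p61,73), (p61,74)}
  {p59, p60, p61} × {73, 74} = {(p59,73), (p59,74), (p60,73), (p60,74), (p61,73), (p61,74)}
These 16 distinct sets form the basis B.
Close under arbitrary unions to get τ_{X×Y}; counting gives |τ_{X×Y}| = 36.


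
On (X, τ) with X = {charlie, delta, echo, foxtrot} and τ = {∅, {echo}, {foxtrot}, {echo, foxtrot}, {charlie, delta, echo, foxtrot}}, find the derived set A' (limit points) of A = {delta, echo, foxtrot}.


A' = {charlie, delta}

For each x ∈ X, list the open sets U ∈ τ with x ∈ U, then check whether U ∩ (A ∖ {x}) ≠ ∅ for every such U.
  x = charlie: opens ∋ x are {charlie, delta, echo, foxtrot}; each meets A ∖ {charlie}, so x IS a limit point.
  x = delta: opens ∋ x are {charlie, delta, echo, foxtrot}; each meets A ∖ {delta}, so x IS a limit point.
  x = echo: open {echo} ∋ x has {echo} ∩ (A ∖ {echo}) = ∅, so x is NOT a limit point.
  x = foxtrot: open {foxtrot} ∋ x has {foxtrot} ∩ (A ∖ {foxtrot}) = ∅, so x is NOT a limit point.
Collecting: A' = {charlie, delta}.


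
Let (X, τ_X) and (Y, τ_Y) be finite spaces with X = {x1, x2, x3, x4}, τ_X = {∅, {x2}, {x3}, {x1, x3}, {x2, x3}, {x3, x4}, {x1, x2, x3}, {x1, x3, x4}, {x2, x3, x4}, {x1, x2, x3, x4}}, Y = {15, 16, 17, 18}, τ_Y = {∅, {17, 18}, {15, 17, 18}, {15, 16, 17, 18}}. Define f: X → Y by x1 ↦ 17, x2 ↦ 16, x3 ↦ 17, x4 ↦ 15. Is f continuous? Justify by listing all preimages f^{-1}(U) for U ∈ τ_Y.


f IS continuous.

Compute f^{-1}(U) for each U ∈ τ_Y:
  U = ∅: f^{-1}(U) = ∅ ∈ τ_X ✓.
  U = {17, 18}: f^{-1}(U) = {x1, x3} ∈ τ_X ✓.
  U = {15, 17, 18}: f^{-1}(U) = {x1, x3, x4} ∈ τ_X ✓.
  U = {15, 16, 17, 18}: f^{-1}(U) = {x1, x2, x3, x4} ∈ τ_X ✓.
Every preimage lies in τ_X, so f IS continuous.


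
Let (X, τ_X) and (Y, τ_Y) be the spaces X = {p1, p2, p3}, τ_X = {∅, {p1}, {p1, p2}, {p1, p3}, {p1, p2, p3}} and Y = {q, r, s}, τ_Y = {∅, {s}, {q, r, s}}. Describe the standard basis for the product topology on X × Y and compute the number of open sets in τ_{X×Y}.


Basis B = {∅ × ∅, {p1} × {s}, {p1, p2} × {s}, {p1, p3} × {s}, {p1} × {q, r, s}, {p1, p2, p3} × {s}, {p1, p2} × {q, r, s}, {p1, p3} × {q, r, s}, {p1, p2, p3} × {q, r, s}}; |τ_{X×Y}| = 14.

Enumerate products U × V with U ∈ τ_X, V ∈ τ_Y (deduplicated):
  ∅ × ∅ = {} (∅)
  {p1} × {s} = {(p1,s)}
  {p1, p2} × {s} = {(p1,s), (p2,s)}
  {p1, p3} × {s} = {(p1,s), (p3,s)}
  {p1} × {q, r, s} = {(p1,q), (p1,r), (p1,s)}
  {p1, p2, p3} × {s} = {(p1,s), (p2,s), (p3,s)}
  {p1, p2} × {q, r, s} = {(p1,q), (p1,r), (p1,s), (p2,q), (p2,r), (p2,s)}
  {p1, p3} × {q, r, s} = {(p1,q), (p1,r), (p1,s), (p3,q), (p3,r), (p3,s)}
  {p1, p2, p3} × {q, r, s} = {(p1,q), (p1,r), (p1,s), (p2,q), (p2,r), (p2,s), (p3,q), (p3,r), (p3,s)}
These 9 distinct sets form the basis B.
Close under arbitrary unions to get τ_{X×Y}; counting gives |τ_{X×Y}| = 14.


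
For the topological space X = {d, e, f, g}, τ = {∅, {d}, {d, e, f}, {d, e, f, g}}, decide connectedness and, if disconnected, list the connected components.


(X, τ) is connected.

Find clopen sets (U ∈ τ with X ∖ U ∈ τ):
  U = ∅, X ∖ U = {d, e, f, g} — both open, so U is clopen.
  U = {d, e, f, g}, X ∖ U = ∅ — both open, so U is clopen.
Only trivial clopens (∅ and X) exist, so (X, τ) is connected.
Compute connected components by grouping points that agree on all clopens:
  component: {d, e, f, g}


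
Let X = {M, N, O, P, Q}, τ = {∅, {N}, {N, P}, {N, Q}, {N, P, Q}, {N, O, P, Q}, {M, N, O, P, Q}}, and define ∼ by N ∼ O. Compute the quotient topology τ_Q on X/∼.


X/∼ = {[M], [N=O], [P], [Q]}; |τ_Q| = 3.

Equivalence classes: [M], [N=O], [P], [Q].
Quotient map π: X → X/∼ sends M ↦ [M], N ↦ [N=O], O ↦ [N=O], P ↦ [P], Q ↦ [Q].
For each subset V ⊆ X/∼, compute π^{-1}(V) ⊆ X and check whether π^{-1}(V) ∈ τ. V is open in τ_Q iff π^{-1}(V) ∈ τ.
  V = {}: π^{-1}(V) = ∅ ∈ τ ✓.
  V = {[M]}: π^{-1}(V) = {M} ∉ τ ✗.
  V = {[N=O]}: π^{-1}(V) = {N, O} ∉ τ ✗.
  V = {[M], [N=O]}: π^{-1}(V) = {M, N, O} ∉ τ ✗.
  V = {[P]}: π^{-1}(V) = {P} ∉ τ ✗.
  V = {[M], [P]}: π^{-1}(V) = {M, P} ∉ τ ✗.
  V = {[N=O], [P]}: π^{-1}(V) = {N, O, P} ∉ τ ✗.
  V = {[M], [N=O], [P]}: π^{-1}(V) = {M, N, O, P} ∉ τ ✗.
  V = {[Q]}: π^{-1}(V) = {Q} ∉ τ ✗.
  V = {[M], [Q]}: π^{-1}(V) = {M, Q} ∉ τ ✗.
  V = {[N=O], [Q]}: π^{-1}(V) = {N, O, Q} ∉ τ ✗.
  V = {[M], [N=O], [Q]}: π^{-1}(V) = {M, N, O, Q} ∉ τ ✗.
  V = {[P], [Q]}: π^{-1}(V) = {P, Q} ∉ τ ✗.
  V = {[M], [P], [Q]}: π^{-1}(V) = {M, P, Q} ∉ τ ✗.
  V = {[N=O], [P], [Q]}: π^{-1}(V) = {N, O, P, Q} ∈ τ ✓.
  V = {[M], [N=O], [P], [Q]}: π^{-1}(V) = {M, N, O, P, Q} ∈ τ ✓.
Open sets in the quotient: τ_Q = {{}, {[N=O], [P], [Q]}, {[M], [N=O], [P], [Q]}} (3 elements).


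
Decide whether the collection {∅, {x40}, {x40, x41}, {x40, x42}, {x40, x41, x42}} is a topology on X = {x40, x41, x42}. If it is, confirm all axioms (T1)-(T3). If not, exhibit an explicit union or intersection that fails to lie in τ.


τ IS a topology on X.

Axiom (T1): ∅ ∈ τ? Yes; X ∈ τ? Yes.
Axiom (T2/T3): check pairwise unions and intersections of members of τ.
All pairwise intersections and unions checked — each lies in τ. Therefore τ satisfies (T1), (T2), (T3): it IS a topology on X.


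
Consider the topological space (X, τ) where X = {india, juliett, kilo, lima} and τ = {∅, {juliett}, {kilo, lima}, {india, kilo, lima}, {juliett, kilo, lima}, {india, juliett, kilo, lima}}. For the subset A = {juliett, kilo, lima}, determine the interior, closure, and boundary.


int(A) = {juliett, kilo, lima}, cl(A) = {india, juliett, kilo, lima}, ∂A = {india}.

Closed sets in (X, τ) are complements of opens:
  closed(X, τ) = {∅, {india}, {juliett}, {india, juliett}, {india, kilo, lima}, {india, juliett, kilo, lima}}.
int(A) = ⋃ {U ∈ τ : U ⊆ A}. Opens contained in A: ∅, {juliett}, {kilo, lima}, {juliett, kilo, lima}.
Taking the union of these: int(A) = {juliett, kilo, lima}.
cl(A) = ⋂ {C closed : A ⊆ C}. Closed sets containing A: {india, juliett, kilo, lima}.
Intersecting these: cl(A) = {india, juliett, kilo, lima}.
∂A = cl(A) ∖ int(A) = {india, juliett, kilo, lima} ∖ {juliett, kilo, lima} = {india}.


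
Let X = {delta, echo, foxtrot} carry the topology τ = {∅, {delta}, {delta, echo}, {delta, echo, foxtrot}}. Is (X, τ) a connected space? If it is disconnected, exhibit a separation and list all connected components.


(X, τ) is connected.

Find clopen sets (U ∈ τ with X ∖ U ∈ τ):
  U = ∅, X ∖ U = {delta, echo, foxtrot} — both open, so U is clopen.
  U = {delta, echo, foxtrot}, X ∖ U = ∅ — both open, so U is clopen.
Only trivial clopens (∅ and X) exist, so (X, τ) is connected.
Compute connected components by grouping points that agree on all clopens:
  component: {delta, echo, foxtrot}


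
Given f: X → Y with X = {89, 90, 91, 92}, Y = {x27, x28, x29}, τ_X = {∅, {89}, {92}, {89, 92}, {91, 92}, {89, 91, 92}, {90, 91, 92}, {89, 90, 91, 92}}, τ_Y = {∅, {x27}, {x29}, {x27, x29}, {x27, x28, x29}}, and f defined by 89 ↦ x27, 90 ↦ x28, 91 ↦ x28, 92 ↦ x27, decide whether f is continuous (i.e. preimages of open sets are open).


f IS continuous.

Compute f^{-1}(U) for each U ∈ τ_Y:
  U = ∅: f^{-1}(U) = ∅ ∈ τ_X ✓.
  U = {x27}: f^{-1}(U) = {89, 92} ∈ τ_X ✓.
  U = {x29}: f^{-1}(U) = ∅ ∈ τ_X ✓.
  U = {x27, x29}: f^{-1}(U) = {89, 92} ∈ τ_X ✓.
  U = {x27, x28, x29}: f^{-1}(U) = {89, 90, 91, 92} ∈ τ_X ✓.
Every preimage lies in τ_X, so f IS continuous.


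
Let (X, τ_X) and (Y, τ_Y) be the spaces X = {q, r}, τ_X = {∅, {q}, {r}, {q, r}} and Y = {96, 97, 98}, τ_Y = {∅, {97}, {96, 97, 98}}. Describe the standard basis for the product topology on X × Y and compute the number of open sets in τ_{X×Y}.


Basis B = {∅ × ∅, {q} × {97}, {r} × {97}, {q, r} × {97}, {q} × {96, 97, 98}, {r} × {96, 97, 98}, {q, r} × {96, 97, 98}}; |τ_{X×Y}| = 9.

Enumerate products U × V with U ∈ τ_X, V ∈ τ_Y (deduplicated):
  ∅ × ∅ = {} (∅)
  {q} × {97} = {(q,97)}
  {r} × {97} = {(r,97)}
  {q, r} × {97} = {(q,97), (r,97)}
  {q} × {96, 97, 98} = {(q,96), (q,97), (q,98)}
  {r} × {96, 97, 98} = {(r,96), (r,97), (r,98)}
  {q, r} × {96, 97, 98} = {(q,96), (q,97), (q,98), (r,96), (r,97), (r,98)}
These 7 distinct sets form the basis B.
Close under arbitrary unions to get τ_{X×Y}; counting gives |τ_{X×Y}| = 9.


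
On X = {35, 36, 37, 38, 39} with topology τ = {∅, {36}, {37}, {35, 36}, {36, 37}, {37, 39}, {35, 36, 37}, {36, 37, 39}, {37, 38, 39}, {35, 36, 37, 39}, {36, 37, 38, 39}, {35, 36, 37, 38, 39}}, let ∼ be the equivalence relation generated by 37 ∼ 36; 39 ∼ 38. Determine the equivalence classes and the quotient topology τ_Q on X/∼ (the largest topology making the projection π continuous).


X/∼ = {[35], [36=37], [38=39]}; |τ_Q| = 5.

Equivalence classes: [35], [36=37], [38=39].
Quotient map π: X → X/∼ sends 35 ↦ [35], 36 ↦ [36=37], 37 ↦ [36=37], 38 ↦ [38=39], 39 ↦ [38=39].
For each subset V ⊆ X/∼, compute π^{-1}(V) ⊆ X and check whether π^{-1}(V) ∈ τ. V is open in τ_Q iff π^{-1}(V) ∈ τ.
  V = {}: π^{-1}(V) = ∅ ∈ τ ✓.
  V = {[35]}: π^{-1}(V) = {35} ∉ τ ✗.
  V = {[36=37]}: π^{-1}(V) = {36, 37} ∈ τ ✓.
  V = {[35], [36=37]}: π^{-1}(V) = {35, 36, 37} ∈ τ ✓.
  V = {[38=39]}: π^{-1}(V) = {38, 39} ∉ τ ✗.
  V = {[35], [38=39]}: π^{-1}(V) = {35, 38, 39} ∉ τ ✗.
  V = {[36=37], [38=39]}: π^{-1}(V) = {36, 37, 38, 39} ∈ τ ✓.
  V = {[35], [36=37], [38=39]}: π^{-1}(V) = {35, 36, 37, 38, 39} ∈ τ ✓.
Open sets in the quotient: τ_Q = {{}, {[36=37]}, {[35], [36=37]}, {[36=37], [38=39]}, {[35], [36=37], [38=39]}} (5 elements).
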